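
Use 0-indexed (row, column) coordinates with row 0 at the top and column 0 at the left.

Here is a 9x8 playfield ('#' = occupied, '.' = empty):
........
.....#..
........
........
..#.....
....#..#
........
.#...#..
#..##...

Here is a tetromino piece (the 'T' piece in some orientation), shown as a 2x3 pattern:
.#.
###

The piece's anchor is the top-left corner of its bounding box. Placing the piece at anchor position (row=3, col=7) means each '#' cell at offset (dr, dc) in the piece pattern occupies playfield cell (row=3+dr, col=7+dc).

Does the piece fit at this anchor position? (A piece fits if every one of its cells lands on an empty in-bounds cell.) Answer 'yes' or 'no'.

Check each piece cell at anchor (3, 7):
  offset (0,1) -> (3,8): out of bounds -> FAIL
  offset (1,0) -> (4,7): empty -> OK
  offset (1,1) -> (4,8): out of bounds -> FAIL
  offset (1,2) -> (4,9): out of bounds -> FAIL
All cells valid: no

Answer: no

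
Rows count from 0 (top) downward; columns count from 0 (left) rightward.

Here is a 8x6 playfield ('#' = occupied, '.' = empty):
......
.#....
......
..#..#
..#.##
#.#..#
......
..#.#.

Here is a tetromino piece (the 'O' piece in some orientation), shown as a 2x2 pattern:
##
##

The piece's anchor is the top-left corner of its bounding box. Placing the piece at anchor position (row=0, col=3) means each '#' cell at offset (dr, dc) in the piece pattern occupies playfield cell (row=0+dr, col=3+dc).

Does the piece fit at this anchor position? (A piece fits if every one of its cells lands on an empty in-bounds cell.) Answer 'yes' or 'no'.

Answer: yes

Derivation:
Check each piece cell at anchor (0, 3):
  offset (0,0) -> (0,3): empty -> OK
  offset (0,1) -> (0,4): empty -> OK
  offset (1,0) -> (1,3): empty -> OK
  offset (1,1) -> (1,4): empty -> OK
All cells valid: yes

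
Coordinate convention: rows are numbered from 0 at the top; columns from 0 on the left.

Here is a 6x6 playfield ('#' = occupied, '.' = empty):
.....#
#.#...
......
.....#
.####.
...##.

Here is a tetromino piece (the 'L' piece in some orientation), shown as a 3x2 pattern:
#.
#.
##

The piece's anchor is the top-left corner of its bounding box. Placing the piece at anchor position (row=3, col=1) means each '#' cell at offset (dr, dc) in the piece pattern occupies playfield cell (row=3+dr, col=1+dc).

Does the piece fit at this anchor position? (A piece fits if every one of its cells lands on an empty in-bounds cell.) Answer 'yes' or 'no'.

Check each piece cell at anchor (3, 1):
  offset (0,0) -> (3,1): empty -> OK
  offset (1,0) -> (4,1): occupied ('#') -> FAIL
  offset (2,0) -> (5,1): empty -> OK
  offset (2,1) -> (5,2): empty -> OK
All cells valid: no

Answer: no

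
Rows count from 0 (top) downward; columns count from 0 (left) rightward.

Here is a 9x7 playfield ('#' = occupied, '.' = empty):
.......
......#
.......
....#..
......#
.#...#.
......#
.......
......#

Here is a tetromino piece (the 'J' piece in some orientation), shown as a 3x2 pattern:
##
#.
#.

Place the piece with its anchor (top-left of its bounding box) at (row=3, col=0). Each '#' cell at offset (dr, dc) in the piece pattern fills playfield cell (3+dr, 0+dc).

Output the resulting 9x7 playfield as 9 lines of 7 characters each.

Answer: .......
......#
.......
##..#..
#.....#
##...#.
......#
.......
......#

Derivation:
Fill (3+0,0+0) = (3,0)
Fill (3+0,0+1) = (3,1)
Fill (3+1,0+0) = (4,0)
Fill (3+2,0+0) = (5,0)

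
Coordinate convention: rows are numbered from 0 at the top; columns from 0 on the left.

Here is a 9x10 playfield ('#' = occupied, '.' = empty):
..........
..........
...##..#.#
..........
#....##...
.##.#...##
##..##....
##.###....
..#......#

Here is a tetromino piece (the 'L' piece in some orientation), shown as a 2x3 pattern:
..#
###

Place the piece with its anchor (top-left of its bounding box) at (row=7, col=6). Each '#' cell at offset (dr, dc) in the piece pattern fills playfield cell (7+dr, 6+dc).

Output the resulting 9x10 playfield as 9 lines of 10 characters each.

Fill (7+0,6+2) = (7,8)
Fill (7+1,6+0) = (8,6)
Fill (7+1,6+1) = (8,7)
Fill (7+1,6+2) = (8,8)

Answer: ..........
..........
...##..#.#
..........
#....##...
.##.#...##
##..##....
##.###..#.
..#...####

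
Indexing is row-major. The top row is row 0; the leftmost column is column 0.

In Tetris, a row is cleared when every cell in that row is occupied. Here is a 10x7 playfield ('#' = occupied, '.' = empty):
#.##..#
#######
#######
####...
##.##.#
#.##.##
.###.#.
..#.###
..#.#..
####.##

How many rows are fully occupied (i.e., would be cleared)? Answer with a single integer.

Check each row:
  row 0: 3 empty cells -> not full
  row 1: 0 empty cells -> FULL (clear)
  row 2: 0 empty cells -> FULL (clear)
  row 3: 3 empty cells -> not full
  row 4: 2 empty cells -> not full
  row 5: 2 empty cells -> not full
  row 6: 3 empty cells -> not full
  row 7: 3 empty cells -> not full
  row 8: 5 empty cells -> not full
  row 9: 1 empty cell -> not full
Total rows cleared: 2

Answer: 2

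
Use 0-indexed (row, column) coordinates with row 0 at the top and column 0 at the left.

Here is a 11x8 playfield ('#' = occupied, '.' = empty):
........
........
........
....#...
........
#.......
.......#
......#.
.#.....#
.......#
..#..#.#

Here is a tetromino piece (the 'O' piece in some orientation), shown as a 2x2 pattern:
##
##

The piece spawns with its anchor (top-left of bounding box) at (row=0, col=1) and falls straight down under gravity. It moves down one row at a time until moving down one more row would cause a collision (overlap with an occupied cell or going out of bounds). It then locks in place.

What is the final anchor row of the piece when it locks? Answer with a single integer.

Spawn at (row=0, col=1). Try each row:
  row 0: fits
  row 1: fits
  row 2: fits
  row 3: fits
  row 4: fits
  row 5: fits
  row 6: fits
  row 7: blocked -> lock at row 6

Answer: 6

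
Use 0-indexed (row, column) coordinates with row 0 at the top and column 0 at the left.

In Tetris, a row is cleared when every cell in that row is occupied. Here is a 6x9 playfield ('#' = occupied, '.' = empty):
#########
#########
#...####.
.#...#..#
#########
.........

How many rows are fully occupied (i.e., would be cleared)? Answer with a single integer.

Answer: 3

Derivation:
Check each row:
  row 0: 0 empty cells -> FULL (clear)
  row 1: 0 empty cells -> FULL (clear)
  row 2: 4 empty cells -> not full
  row 3: 6 empty cells -> not full
  row 4: 0 empty cells -> FULL (clear)
  row 5: 9 empty cells -> not full
Total rows cleared: 3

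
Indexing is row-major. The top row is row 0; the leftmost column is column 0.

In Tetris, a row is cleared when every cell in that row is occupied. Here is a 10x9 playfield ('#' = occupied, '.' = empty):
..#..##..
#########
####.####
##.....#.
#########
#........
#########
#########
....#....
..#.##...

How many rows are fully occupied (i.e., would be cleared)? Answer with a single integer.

Check each row:
  row 0: 6 empty cells -> not full
  row 1: 0 empty cells -> FULL (clear)
  row 2: 1 empty cell -> not full
  row 3: 6 empty cells -> not full
  row 4: 0 empty cells -> FULL (clear)
  row 5: 8 empty cells -> not full
  row 6: 0 empty cells -> FULL (clear)
  row 7: 0 empty cells -> FULL (clear)
  row 8: 8 empty cells -> not full
  row 9: 6 empty cells -> not full
Total rows cleared: 4

Answer: 4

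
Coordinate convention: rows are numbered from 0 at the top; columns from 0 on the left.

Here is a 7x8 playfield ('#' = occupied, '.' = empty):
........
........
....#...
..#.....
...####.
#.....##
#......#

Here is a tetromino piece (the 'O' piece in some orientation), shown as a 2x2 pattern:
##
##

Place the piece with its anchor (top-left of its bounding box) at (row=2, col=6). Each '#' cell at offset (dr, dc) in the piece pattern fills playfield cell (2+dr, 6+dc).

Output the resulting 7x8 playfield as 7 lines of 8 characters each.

Fill (2+0,6+0) = (2,6)
Fill (2+0,6+1) = (2,7)
Fill (2+1,6+0) = (3,6)
Fill (2+1,6+1) = (3,7)

Answer: ........
........
....#.##
..#...##
...####.
#.....##
#......#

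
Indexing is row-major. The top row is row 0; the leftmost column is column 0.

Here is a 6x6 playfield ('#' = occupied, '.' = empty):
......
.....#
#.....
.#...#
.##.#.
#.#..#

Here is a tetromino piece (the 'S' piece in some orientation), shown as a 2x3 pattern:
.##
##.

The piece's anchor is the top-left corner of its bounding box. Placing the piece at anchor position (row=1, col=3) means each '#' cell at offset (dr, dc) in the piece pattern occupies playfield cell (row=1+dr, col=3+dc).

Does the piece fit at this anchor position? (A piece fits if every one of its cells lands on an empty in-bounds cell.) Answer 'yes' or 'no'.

Check each piece cell at anchor (1, 3):
  offset (0,1) -> (1,4): empty -> OK
  offset (0,2) -> (1,5): occupied ('#') -> FAIL
  offset (1,0) -> (2,3): empty -> OK
  offset (1,1) -> (2,4): empty -> OK
All cells valid: no

Answer: no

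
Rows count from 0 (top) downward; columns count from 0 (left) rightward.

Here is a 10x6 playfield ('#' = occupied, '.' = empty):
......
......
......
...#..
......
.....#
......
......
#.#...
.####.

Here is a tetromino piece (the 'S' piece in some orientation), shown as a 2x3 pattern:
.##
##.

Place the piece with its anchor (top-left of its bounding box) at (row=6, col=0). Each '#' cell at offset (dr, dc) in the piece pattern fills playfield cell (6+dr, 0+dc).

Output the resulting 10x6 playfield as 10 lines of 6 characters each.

Fill (6+0,0+1) = (6,1)
Fill (6+0,0+2) = (6,2)
Fill (6+1,0+0) = (7,0)
Fill (6+1,0+1) = (7,1)

Answer: ......
......
......
...#..
......
.....#
.##...
##....
#.#...
.####.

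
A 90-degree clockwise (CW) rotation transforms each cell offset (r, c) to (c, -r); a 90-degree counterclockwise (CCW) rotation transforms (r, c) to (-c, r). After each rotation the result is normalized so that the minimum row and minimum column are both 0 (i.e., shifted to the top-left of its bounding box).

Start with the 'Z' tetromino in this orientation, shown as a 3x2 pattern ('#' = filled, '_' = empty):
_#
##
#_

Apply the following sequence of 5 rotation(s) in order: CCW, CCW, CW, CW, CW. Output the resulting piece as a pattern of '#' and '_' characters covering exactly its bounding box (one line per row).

Answer: ##_
_##

Derivation:
Start:
_#
##
#_
After rotation 1 (CCW):
##_
_##
After rotation 2 (CCW):
_#
##
#_
After rotation 3 (CW):
##_
_##
After rotation 4 (CW):
_#
##
#_
After rotation 5 (CW):
##_
_##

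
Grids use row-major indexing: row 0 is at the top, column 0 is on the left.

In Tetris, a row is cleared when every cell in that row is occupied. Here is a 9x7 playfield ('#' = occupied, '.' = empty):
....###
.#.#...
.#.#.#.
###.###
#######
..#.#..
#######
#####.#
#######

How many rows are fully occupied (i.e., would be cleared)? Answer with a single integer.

Answer: 3

Derivation:
Check each row:
  row 0: 4 empty cells -> not full
  row 1: 5 empty cells -> not full
  row 2: 4 empty cells -> not full
  row 3: 1 empty cell -> not full
  row 4: 0 empty cells -> FULL (clear)
  row 5: 5 empty cells -> not full
  row 6: 0 empty cells -> FULL (clear)
  row 7: 1 empty cell -> not full
  row 8: 0 empty cells -> FULL (clear)
Total rows cleared: 3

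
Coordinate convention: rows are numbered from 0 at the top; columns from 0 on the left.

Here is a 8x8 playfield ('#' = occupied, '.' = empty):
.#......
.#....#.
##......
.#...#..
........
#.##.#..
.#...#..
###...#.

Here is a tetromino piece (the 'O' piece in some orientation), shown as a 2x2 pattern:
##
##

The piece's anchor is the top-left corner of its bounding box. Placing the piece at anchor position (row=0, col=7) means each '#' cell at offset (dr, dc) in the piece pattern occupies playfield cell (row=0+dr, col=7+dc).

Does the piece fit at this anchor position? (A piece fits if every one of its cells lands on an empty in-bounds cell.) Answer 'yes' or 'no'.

Answer: no

Derivation:
Check each piece cell at anchor (0, 7):
  offset (0,0) -> (0,7): empty -> OK
  offset (0,1) -> (0,8): out of bounds -> FAIL
  offset (1,0) -> (1,7): empty -> OK
  offset (1,1) -> (1,8): out of bounds -> FAIL
All cells valid: no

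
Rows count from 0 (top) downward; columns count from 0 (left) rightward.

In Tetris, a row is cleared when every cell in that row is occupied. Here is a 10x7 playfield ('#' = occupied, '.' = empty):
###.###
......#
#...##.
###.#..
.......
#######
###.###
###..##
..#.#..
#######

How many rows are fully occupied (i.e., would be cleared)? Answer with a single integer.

Answer: 2

Derivation:
Check each row:
  row 0: 1 empty cell -> not full
  row 1: 6 empty cells -> not full
  row 2: 4 empty cells -> not full
  row 3: 3 empty cells -> not full
  row 4: 7 empty cells -> not full
  row 5: 0 empty cells -> FULL (clear)
  row 6: 1 empty cell -> not full
  row 7: 2 empty cells -> not full
  row 8: 5 empty cells -> not full
  row 9: 0 empty cells -> FULL (clear)
Total rows cleared: 2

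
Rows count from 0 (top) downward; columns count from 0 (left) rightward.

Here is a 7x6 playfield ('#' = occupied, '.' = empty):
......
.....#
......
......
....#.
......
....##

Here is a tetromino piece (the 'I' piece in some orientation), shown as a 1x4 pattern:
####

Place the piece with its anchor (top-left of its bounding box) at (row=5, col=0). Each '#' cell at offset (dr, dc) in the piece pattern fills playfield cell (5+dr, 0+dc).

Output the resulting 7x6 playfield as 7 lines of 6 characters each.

Fill (5+0,0+0) = (5,0)
Fill (5+0,0+1) = (5,1)
Fill (5+0,0+2) = (5,2)
Fill (5+0,0+3) = (5,3)

Answer: ......
.....#
......
......
....#.
####..
....##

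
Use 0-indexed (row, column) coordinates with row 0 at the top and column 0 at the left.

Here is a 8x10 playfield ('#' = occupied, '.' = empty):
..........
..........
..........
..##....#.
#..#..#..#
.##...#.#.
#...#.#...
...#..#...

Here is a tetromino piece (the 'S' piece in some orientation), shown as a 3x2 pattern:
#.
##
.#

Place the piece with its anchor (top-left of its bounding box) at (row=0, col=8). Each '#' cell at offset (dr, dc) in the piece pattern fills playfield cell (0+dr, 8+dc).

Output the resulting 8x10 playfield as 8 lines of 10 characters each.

Fill (0+0,8+0) = (0,8)
Fill (0+1,8+0) = (1,8)
Fill (0+1,8+1) = (1,9)
Fill (0+2,8+1) = (2,9)

Answer: ........#.
........##
.........#
..##....#.
#..#..#..#
.##...#.#.
#...#.#...
...#..#...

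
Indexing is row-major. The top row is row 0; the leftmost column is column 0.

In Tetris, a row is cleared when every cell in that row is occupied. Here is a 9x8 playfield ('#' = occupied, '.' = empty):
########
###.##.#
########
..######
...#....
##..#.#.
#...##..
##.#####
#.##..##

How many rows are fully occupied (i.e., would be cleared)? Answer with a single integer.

Answer: 2

Derivation:
Check each row:
  row 0: 0 empty cells -> FULL (clear)
  row 1: 2 empty cells -> not full
  row 2: 0 empty cells -> FULL (clear)
  row 3: 2 empty cells -> not full
  row 4: 7 empty cells -> not full
  row 5: 4 empty cells -> not full
  row 6: 5 empty cells -> not full
  row 7: 1 empty cell -> not full
  row 8: 3 empty cells -> not full
Total rows cleared: 2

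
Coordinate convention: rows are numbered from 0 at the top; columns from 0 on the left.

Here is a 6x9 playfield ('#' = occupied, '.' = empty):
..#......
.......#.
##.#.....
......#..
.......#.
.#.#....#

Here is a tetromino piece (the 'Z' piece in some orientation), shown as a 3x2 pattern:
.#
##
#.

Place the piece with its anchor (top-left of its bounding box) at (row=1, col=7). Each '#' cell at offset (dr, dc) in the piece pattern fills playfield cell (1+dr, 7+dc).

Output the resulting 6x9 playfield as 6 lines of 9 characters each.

Answer: ..#......
.......##
##.#...##
......##.
.......#.
.#.#....#

Derivation:
Fill (1+0,7+1) = (1,8)
Fill (1+1,7+0) = (2,7)
Fill (1+1,7+1) = (2,8)
Fill (1+2,7+0) = (3,7)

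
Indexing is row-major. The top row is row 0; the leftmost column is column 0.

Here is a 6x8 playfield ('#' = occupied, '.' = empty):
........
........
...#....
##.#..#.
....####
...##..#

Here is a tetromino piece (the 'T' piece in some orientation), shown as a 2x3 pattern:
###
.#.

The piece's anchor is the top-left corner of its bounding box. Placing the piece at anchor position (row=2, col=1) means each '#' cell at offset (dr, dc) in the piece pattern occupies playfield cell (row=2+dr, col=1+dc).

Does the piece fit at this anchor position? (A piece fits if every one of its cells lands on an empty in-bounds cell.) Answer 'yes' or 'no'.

Check each piece cell at anchor (2, 1):
  offset (0,0) -> (2,1): empty -> OK
  offset (0,1) -> (2,2): empty -> OK
  offset (0,2) -> (2,3): occupied ('#') -> FAIL
  offset (1,1) -> (3,2): empty -> OK
All cells valid: no

Answer: no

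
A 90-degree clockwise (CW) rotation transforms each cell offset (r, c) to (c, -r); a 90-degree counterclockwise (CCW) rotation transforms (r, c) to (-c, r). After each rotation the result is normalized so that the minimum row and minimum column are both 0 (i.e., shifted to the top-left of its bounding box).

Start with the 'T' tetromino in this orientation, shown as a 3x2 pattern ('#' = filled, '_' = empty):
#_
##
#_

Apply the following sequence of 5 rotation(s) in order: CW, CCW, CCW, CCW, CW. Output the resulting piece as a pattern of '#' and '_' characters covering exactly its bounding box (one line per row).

Answer: _#_
###

Derivation:
Start:
#_
##
#_
After rotation 1 (CW):
###
_#_
After rotation 2 (CCW):
#_
##
#_
After rotation 3 (CCW):
_#_
###
After rotation 4 (CCW):
_#
##
_#
After rotation 5 (CW):
_#_
###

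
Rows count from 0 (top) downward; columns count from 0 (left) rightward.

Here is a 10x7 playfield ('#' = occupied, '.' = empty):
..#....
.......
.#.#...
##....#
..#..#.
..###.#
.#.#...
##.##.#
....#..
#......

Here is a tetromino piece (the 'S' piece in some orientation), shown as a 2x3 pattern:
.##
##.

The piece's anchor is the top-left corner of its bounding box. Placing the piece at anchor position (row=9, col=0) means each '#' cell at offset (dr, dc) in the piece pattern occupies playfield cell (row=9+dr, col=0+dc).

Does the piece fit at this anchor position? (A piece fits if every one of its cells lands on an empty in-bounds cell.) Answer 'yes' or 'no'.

Check each piece cell at anchor (9, 0):
  offset (0,1) -> (9,1): empty -> OK
  offset (0,2) -> (9,2): empty -> OK
  offset (1,0) -> (10,0): out of bounds -> FAIL
  offset (1,1) -> (10,1): out of bounds -> FAIL
All cells valid: no

Answer: no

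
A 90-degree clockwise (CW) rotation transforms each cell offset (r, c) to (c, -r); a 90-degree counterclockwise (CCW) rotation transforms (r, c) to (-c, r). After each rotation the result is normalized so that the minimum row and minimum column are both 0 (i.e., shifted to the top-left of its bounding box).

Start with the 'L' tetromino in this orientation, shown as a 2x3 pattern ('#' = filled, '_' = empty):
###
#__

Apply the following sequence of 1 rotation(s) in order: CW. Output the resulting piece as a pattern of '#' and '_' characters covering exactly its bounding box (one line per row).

Answer: ##
_#
_#

Derivation:
Start:
###
#__
After rotation 1 (CW):
##
_#
_#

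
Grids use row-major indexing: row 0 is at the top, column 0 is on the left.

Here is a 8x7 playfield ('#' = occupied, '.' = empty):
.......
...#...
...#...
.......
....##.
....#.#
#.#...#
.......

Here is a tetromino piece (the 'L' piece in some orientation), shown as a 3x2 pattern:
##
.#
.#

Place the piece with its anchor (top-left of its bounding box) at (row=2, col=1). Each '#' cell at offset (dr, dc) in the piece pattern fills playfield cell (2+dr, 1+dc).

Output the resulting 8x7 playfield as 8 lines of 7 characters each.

Answer: .......
...#...
.###...
..#....
..#.##.
....#.#
#.#...#
.......

Derivation:
Fill (2+0,1+0) = (2,1)
Fill (2+0,1+1) = (2,2)
Fill (2+1,1+1) = (3,2)
Fill (2+2,1+1) = (4,2)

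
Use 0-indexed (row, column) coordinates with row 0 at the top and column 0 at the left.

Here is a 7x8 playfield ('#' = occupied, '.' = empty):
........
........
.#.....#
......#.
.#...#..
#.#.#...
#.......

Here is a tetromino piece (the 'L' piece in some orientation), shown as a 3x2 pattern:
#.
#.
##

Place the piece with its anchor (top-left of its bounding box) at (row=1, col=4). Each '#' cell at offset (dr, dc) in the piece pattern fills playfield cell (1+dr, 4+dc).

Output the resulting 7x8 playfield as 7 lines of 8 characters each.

Answer: ........
....#...
.#..#..#
....###.
.#...#..
#.#.#...
#.......

Derivation:
Fill (1+0,4+0) = (1,4)
Fill (1+1,4+0) = (2,4)
Fill (1+2,4+0) = (3,4)
Fill (1+2,4+1) = (3,5)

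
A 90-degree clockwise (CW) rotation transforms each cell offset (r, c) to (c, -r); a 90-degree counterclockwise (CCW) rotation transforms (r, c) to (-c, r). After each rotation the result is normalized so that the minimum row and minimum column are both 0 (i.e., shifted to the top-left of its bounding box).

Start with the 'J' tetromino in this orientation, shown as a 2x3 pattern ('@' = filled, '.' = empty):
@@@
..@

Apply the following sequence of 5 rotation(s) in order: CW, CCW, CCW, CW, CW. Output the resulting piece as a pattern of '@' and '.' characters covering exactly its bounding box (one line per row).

Start:
@@@
..@
After rotation 1 (CW):
.@
.@
@@
After rotation 2 (CCW):
@@@
..@
After rotation 3 (CCW):
@@
@.
@.
After rotation 4 (CW):
@@@
..@
After rotation 5 (CW):
.@
.@
@@

Answer: .@
.@
@@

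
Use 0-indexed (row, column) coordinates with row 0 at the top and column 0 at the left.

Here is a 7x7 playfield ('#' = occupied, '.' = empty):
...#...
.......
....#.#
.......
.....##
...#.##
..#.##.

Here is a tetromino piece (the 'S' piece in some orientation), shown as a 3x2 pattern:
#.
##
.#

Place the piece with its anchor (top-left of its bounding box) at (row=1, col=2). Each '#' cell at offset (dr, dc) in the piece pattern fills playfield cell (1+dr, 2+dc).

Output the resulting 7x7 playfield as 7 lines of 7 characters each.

Answer: ...#...
..#....
..###.#
...#...
.....##
...#.##
..#.##.

Derivation:
Fill (1+0,2+0) = (1,2)
Fill (1+1,2+0) = (2,2)
Fill (1+1,2+1) = (2,3)
Fill (1+2,2+1) = (3,3)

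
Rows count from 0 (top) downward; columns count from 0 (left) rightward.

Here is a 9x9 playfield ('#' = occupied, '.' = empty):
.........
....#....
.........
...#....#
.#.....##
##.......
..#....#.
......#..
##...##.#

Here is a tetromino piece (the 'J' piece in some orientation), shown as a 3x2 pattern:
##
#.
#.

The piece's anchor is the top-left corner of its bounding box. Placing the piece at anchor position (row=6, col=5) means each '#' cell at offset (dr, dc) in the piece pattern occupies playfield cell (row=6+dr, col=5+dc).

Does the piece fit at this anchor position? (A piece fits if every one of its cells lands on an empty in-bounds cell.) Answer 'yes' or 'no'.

Answer: no

Derivation:
Check each piece cell at anchor (6, 5):
  offset (0,0) -> (6,5): empty -> OK
  offset (0,1) -> (6,6): empty -> OK
  offset (1,0) -> (7,5): empty -> OK
  offset (2,0) -> (8,5): occupied ('#') -> FAIL
All cells valid: no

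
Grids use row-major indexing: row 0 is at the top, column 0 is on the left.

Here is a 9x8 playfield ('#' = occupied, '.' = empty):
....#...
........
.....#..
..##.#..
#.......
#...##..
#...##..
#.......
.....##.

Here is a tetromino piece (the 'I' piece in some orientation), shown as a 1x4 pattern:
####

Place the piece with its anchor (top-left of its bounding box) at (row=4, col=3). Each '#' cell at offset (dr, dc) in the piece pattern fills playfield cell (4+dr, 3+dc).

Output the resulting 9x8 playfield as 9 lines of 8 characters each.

Fill (4+0,3+0) = (4,3)
Fill (4+0,3+1) = (4,4)
Fill (4+0,3+2) = (4,5)
Fill (4+0,3+3) = (4,6)

Answer: ....#...
........
.....#..
..##.#..
#..####.
#...##..
#...##..
#.......
.....##.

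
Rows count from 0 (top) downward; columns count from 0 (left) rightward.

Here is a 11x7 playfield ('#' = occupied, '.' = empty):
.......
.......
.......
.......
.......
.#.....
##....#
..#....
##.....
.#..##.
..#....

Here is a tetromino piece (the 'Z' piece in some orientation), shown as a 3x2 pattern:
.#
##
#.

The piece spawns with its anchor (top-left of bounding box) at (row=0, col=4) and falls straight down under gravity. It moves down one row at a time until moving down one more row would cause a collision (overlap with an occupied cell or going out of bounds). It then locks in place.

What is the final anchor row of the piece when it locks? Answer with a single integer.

Answer: 6

Derivation:
Spawn at (row=0, col=4). Try each row:
  row 0: fits
  row 1: fits
  row 2: fits
  row 3: fits
  row 4: fits
  row 5: fits
  row 6: fits
  row 7: blocked -> lock at row 6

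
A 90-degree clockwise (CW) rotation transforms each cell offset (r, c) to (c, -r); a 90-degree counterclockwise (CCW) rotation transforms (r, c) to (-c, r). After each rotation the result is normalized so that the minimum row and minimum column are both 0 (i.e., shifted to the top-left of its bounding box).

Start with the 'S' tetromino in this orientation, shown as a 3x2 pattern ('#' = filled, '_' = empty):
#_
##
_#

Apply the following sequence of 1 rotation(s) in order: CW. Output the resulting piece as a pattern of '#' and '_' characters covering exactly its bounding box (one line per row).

Answer: _##
##_

Derivation:
Start:
#_
##
_#
After rotation 1 (CW):
_##
##_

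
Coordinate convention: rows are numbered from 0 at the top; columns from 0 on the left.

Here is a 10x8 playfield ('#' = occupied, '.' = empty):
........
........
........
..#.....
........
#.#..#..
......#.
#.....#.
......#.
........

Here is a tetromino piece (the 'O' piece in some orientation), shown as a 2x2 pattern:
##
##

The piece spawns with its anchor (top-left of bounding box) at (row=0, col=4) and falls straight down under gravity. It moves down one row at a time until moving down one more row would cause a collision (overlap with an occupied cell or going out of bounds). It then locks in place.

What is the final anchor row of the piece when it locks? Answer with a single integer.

Answer: 3

Derivation:
Spawn at (row=0, col=4). Try each row:
  row 0: fits
  row 1: fits
  row 2: fits
  row 3: fits
  row 4: blocked -> lock at row 3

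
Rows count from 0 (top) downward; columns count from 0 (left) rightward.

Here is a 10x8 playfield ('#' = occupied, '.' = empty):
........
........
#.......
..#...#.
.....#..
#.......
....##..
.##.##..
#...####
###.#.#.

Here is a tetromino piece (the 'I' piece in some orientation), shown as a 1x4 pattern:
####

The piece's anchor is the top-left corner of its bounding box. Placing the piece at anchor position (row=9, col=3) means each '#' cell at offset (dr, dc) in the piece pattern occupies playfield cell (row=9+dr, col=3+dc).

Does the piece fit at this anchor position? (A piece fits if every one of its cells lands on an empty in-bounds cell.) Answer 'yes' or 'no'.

Check each piece cell at anchor (9, 3):
  offset (0,0) -> (9,3): empty -> OK
  offset (0,1) -> (9,4): occupied ('#') -> FAIL
  offset (0,2) -> (9,5): empty -> OK
  offset (0,3) -> (9,6): occupied ('#') -> FAIL
All cells valid: no

Answer: no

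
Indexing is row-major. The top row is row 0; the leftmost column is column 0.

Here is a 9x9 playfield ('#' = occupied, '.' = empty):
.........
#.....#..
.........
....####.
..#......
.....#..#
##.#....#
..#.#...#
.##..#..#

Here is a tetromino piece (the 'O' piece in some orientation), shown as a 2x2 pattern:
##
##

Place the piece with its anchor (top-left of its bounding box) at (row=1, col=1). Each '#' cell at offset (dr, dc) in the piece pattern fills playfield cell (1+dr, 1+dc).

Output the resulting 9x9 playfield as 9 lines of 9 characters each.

Fill (1+0,1+0) = (1,1)
Fill (1+0,1+1) = (1,2)
Fill (1+1,1+0) = (2,1)
Fill (1+1,1+1) = (2,2)

Answer: .........
###...#..
.##......
....####.
..#......
.....#..#
##.#....#
..#.#...#
.##..#..#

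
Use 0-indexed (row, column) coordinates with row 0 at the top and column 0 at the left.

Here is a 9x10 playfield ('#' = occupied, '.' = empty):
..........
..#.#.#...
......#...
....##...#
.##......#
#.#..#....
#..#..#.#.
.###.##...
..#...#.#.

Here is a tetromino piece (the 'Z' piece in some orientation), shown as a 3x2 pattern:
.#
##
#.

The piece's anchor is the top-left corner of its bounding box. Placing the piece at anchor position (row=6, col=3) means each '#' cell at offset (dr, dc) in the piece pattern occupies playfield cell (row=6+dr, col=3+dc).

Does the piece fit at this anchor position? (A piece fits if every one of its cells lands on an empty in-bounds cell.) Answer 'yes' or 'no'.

Answer: no

Derivation:
Check each piece cell at anchor (6, 3):
  offset (0,1) -> (6,4): empty -> OK
  offset (1,0) -> (7,3): occupied ('#') -> FAIL
  offset (1,1) -> (7,4): empty -> OK
  offset (2,0) -> (8,3): empty -> OK
All cells valid: no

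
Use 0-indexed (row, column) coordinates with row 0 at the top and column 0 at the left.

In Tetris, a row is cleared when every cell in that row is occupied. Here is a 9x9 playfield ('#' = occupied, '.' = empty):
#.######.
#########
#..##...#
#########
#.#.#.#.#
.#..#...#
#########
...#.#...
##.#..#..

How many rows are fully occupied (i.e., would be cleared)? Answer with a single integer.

Answer: 3

Derivation:
Check each row:
  row 0: 2 empty cells -> not full
  row 1: 0 empty cells -> FULL (clear)
  row 2: 5 empty cells -> not full
  row 3: 0 empty cells -> FULL (clear)
  row 4: 4 empty cells -> not full
  row 5: 6 empty cells -> not full
  row 6: 0 empty cells -> FULL (clear)
  row 7: 7 empty cells -> not full
  row 8: 5 empty cells -> not full
Total rows cleared: 3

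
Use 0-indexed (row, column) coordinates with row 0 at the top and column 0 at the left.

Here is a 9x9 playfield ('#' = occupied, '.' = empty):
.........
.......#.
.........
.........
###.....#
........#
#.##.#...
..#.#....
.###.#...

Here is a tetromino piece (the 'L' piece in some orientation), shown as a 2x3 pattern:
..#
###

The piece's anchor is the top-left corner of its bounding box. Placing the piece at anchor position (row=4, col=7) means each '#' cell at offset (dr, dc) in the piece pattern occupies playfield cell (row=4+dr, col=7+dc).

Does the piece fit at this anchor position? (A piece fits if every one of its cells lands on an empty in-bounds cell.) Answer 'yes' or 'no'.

Answer: no

Derivation:
Check each piece cell at anchor (4, 7):
  offset (0,2) -> (4,9): out of bounds -> FAIL
  offset (1,0) -> (5,7): empty -> OK
  offset (1,1) -> (5,8): occupied ('#') -> FAIL
  offset (1,2) -> (5,9): out of bounds -> FAIL
All cells valid: no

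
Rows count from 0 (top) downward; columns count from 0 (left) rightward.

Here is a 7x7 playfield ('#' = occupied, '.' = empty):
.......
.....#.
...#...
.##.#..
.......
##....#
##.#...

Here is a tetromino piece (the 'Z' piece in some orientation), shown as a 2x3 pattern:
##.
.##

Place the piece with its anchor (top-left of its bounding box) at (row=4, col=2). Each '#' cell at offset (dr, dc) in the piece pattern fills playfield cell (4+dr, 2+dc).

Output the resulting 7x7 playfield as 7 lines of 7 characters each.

Answer: .......
.....#.
...#...
.##.#..
..##...
##.##.#
##.#...

Derivation:
Fill (4+0,2+0) = (4,2)
Fill (4+0,2+1) = (4,3)
Fill (4+1,2+1) = (5,3)
Fill (4+1,2+2) = (5,4)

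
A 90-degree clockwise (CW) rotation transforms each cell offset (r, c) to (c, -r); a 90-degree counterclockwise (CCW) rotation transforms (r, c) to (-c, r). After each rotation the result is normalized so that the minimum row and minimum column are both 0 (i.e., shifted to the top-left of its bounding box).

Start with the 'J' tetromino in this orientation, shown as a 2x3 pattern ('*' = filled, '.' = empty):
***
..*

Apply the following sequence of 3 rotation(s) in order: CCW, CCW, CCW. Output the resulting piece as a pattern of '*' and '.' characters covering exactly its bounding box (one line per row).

Start:
***
..*
After rotation 1 (CCW):
**
*.
*.
After rotation 2 (CCW):
*..
***
After rotation 3 (CCW):
.*
.*
**

Answer: .*
.*
**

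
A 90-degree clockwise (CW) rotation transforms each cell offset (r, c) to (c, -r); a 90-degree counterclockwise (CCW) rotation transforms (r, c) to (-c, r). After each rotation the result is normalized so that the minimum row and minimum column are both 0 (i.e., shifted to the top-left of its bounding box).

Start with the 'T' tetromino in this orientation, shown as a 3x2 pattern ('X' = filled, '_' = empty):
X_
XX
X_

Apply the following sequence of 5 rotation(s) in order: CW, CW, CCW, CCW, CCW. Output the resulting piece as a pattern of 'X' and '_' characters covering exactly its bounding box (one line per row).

Answer: _X_
XXX

Derivation:
Start:
X_
XX
X_
After rotation 1 (CW):
XXX
_X_
After rotation 2 (CW):
_X
XX
_X
After rotation 3 (CCW):
XXX
_X_
After rotation 4 (CCW):
X_
XX
X_
After rotation 5 (CCW):
_X_
XXX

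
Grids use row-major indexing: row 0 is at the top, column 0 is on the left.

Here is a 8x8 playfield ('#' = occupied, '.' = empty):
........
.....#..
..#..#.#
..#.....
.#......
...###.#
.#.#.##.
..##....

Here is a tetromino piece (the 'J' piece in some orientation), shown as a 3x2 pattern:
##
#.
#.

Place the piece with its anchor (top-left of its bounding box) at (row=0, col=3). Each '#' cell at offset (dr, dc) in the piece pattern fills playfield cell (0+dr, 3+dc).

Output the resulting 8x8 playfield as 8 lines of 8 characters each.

Answer: ...##...
...#.#..
..##.#.#
..#.....
.#......
...###.#
.#.#.##.
..##....

Derivation:
Fill (0+0,3+0) = (0,3)
Fill (0+0,3+1) = (0,4)
Fill (0+1,3+0) = (1,3)
Fill (0+2,3+0) = (2,3)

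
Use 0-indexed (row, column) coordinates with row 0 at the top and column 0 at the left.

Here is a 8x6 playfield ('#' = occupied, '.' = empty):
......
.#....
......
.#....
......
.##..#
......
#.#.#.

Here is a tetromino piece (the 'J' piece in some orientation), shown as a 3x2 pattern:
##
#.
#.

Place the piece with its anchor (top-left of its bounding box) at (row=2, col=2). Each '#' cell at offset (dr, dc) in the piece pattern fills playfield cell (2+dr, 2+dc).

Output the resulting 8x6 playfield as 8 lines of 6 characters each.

Answer: ......
.#....
..##..
.##...
..#...
.##..#
......
#.#.#.

Derivation:
Fill (2+0,2+0) = (2,2)
Fill (2+0,2+1) = (2,3)
Fill (2+1,2+0) = (3,2)
Fill (2+2,2+0) = (4,2)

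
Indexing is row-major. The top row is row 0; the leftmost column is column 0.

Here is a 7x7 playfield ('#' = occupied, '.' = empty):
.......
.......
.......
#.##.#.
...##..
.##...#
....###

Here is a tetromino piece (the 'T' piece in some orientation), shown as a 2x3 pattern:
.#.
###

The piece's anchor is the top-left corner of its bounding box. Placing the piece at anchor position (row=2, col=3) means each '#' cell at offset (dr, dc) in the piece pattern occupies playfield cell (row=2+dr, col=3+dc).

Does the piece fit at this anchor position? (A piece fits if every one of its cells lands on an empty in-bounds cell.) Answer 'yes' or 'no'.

Check each piece cell at anchor (2, 3):
  offset (0,1) -> (2,4): empty -> OK
  offset (1,0) -> (3,3): occupied ('#') -> FAIL
  offset (1,1) -> (3,4): empty -> OK
  offset (1,2) -> (3,5): occupied ('#') -> FAIL
All cells valid: no

Answer: no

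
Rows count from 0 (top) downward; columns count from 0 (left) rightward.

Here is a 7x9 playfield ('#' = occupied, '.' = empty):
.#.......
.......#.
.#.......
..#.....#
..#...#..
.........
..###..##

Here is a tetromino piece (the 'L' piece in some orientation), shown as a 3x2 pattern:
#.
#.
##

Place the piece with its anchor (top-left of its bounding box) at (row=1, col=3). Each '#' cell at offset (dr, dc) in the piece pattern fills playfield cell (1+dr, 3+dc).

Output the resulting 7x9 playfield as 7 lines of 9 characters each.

Answer: .#.......
...#...#.
.#.#.....
..###...#
..#...#..
.........
..###..##

Derivation:
Fill (1+0,3+0) = (1,3)
Fill (1+1,3+0) = (2,3)
Fill (1+2,3+0) = (3,3)
Fill (1+2,3+1) = (3,4)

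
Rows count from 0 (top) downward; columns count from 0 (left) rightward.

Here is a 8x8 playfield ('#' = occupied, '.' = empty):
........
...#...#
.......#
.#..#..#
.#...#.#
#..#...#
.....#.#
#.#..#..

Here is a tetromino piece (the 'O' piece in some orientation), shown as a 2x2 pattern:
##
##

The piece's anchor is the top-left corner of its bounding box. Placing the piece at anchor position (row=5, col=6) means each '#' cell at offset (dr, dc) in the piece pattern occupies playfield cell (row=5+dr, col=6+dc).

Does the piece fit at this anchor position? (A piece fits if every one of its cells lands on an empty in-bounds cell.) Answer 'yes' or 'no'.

Answer: no

Derivation:
Check each piece cell at anchor (5, 6):
  offset (0,0) -> (5,6): empty -> OK
  offset (0,1) -> (5,7): occupied ('#') -> FAIL
  offset (1,0) -> (6,6): empty -> OK
  offset (1,1) -> (6,7): occupied ('#') -> FAIL
All cells valid: no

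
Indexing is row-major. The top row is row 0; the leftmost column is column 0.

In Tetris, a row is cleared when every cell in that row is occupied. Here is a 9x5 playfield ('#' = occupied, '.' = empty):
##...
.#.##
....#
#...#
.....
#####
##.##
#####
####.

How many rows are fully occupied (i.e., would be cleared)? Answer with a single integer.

Check each row:
  row 0: 3 empty cells -> not full
  row 1: 2 empty cells -> not full
  row 2: 4 empty cells -> not full
  row 3: 3 empty cells -> not full
  row 4: 5 empty cells -> not full
  row 5: 0 empty cells -> FULL (clear)
  row 6: 1 empty cell -> not full
  row 7: 0 empty cells -> FULL (clear)
  row 8: 1 empty cell -> not full
Total rows cleared: 2

Answer: 2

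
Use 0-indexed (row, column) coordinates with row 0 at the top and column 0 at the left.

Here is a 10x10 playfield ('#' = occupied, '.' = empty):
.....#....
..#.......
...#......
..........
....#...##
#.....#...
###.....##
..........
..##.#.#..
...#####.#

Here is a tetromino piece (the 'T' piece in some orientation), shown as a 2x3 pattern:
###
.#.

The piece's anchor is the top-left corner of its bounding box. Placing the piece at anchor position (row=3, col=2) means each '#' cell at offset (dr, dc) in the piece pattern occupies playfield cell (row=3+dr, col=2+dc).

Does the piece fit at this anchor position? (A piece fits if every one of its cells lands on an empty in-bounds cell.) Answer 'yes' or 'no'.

Answer: yes

Derivation:
Check each piece cell at anchor (3, 2):
  offset (0,0) -> (3,2): empty -> OK
  offset (0,1) -> (3,3): empty -> OK
  offset (0,2) -> (3,4): empty -> OK
  offset (1,1) -> (4,3): empty -> OK
All cells valid: yes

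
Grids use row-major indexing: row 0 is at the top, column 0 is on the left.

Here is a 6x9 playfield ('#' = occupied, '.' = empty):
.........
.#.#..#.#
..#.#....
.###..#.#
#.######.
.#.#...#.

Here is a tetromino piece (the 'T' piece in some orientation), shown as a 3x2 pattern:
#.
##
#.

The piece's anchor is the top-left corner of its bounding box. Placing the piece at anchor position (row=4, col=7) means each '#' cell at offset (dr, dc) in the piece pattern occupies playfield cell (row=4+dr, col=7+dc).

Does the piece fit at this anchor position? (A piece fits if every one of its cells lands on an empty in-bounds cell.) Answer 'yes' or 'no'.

Check each piece cell at anchor (4, 7):
  offset (0,0) -> (4,7): occupied ('#') -> FAIL
  offset (1,0) -> (5,7): occupied ('#') -> FAIL
  offset (1,1) -> (5,8): empty -> OK
  offset (2,0) -> (6,7): out of bounds -> FAIL
All cells valid: no

Answer: no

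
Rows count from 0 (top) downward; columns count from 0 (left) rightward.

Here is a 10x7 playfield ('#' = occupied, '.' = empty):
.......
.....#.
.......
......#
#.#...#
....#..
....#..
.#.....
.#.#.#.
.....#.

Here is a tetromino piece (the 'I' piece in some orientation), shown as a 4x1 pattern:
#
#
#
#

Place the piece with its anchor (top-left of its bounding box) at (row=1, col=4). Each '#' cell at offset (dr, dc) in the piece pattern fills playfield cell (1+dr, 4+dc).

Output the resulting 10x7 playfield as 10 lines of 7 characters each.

Answer: .......
....##.
....#..
....#.#
#.#.#.#
....#..
....#..
.#.....
.#.#.#.
.....#.

Derivation:
Fill (1+0,4+0) = (1,4)
Fill (1+1,4+0) = (2,4)
Fill (1+2,4+0) = (3,4)
Fill (1+3,4+0) = (4,4)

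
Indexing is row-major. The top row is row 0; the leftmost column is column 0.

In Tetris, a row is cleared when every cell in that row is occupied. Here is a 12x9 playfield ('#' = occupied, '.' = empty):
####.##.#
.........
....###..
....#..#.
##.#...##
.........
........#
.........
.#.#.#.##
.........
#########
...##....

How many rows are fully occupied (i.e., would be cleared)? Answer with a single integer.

Check each row:
  row 0: 2 empty cells -> not full
  row 1: 9 empty cells -> not full
  row 2: 6 empty cells -> not full
  row 3: 7 empty cells -> not full
  row 4: 4 empty cells -> not full
  row 5: 9 empty cells -> not full
  row 6: 8 empty cells -> not full
  row 7: 9 empty cells -> not full
  row 8: 4 empty cells -> not full
  row 9: 9 empty cells -> not full
  row 10: 0 empty cells -> FULL (clear)
  row 11: 7 empty cells -> not full
Total rows cleared: 1

Answer: 1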